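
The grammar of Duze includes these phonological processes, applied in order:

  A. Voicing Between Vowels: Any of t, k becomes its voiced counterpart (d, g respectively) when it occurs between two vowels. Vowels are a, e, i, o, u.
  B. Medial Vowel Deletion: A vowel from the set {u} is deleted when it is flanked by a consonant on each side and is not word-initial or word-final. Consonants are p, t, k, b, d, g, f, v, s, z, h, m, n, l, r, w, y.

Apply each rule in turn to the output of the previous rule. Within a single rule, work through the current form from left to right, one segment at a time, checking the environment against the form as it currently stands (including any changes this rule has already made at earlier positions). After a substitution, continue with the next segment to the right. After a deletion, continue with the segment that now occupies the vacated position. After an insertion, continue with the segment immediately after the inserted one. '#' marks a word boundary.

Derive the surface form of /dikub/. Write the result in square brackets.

A Voicing Between Vowels: [dikub] → [digub]
B Medial Vowel Deletion: [digub] → [digb]

[digb]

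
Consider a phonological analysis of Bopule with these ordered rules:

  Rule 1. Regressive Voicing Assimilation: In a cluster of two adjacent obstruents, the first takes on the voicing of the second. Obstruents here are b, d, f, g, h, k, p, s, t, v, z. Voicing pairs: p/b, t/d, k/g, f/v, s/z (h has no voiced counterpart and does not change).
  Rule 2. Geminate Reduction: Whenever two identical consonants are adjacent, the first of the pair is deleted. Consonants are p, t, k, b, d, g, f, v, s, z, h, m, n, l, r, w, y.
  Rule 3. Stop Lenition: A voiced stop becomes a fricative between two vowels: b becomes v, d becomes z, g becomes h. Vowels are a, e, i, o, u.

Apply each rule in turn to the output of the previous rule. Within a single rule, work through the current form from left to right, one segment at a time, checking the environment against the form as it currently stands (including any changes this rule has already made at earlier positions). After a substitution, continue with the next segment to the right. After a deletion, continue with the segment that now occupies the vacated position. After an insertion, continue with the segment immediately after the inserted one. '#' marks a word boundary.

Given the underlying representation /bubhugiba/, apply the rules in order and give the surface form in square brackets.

[buphuhiva]

Rule 1 Regressive Voicing Assimilation: [bubhugiba] → [buphugiba]
Rule 2 Geminate Reduction: no change — [buphugiba]
Rule 3 Stop Lenition: [buphugiba] → [buphuhiva]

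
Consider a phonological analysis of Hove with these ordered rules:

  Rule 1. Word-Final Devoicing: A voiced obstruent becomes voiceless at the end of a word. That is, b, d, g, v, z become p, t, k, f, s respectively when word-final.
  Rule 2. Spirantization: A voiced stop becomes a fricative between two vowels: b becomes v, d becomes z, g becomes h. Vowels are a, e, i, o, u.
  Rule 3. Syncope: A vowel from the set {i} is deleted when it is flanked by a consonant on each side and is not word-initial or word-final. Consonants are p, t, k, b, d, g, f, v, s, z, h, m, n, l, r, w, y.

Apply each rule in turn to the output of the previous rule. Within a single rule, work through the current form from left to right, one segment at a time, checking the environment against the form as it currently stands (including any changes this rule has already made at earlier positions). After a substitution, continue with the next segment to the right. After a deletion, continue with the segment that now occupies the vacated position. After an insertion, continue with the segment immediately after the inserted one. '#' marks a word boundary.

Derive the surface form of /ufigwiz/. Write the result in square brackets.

Rule 1 Word-Final Devoicing: [ufigwiz] → [ufigwis]
Rule 2 Spirantization: no change — [ufigwis]
Rule 3 Syncope: [ufigwis] → [ufgws]

[ufgws]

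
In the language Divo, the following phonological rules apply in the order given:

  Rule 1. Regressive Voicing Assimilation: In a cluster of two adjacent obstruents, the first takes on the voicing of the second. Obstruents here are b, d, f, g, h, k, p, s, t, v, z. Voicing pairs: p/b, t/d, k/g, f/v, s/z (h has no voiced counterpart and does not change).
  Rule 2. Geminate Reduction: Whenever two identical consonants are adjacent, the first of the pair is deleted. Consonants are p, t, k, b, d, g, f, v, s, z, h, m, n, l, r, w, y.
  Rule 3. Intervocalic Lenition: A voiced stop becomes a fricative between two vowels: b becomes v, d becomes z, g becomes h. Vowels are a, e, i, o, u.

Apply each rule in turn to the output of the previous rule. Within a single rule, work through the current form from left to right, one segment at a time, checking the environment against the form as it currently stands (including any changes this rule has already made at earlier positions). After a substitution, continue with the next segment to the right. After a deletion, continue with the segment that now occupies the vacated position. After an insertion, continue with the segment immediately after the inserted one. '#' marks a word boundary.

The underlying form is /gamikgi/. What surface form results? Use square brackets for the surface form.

Rule 1 Regressive Voicing Assimilation: [gamikgi] → [gamiggi]
Rule 2 Geminate Reduction: [gamiggi] → [gamigi]
Rule 3 Intervocalic Lenition: [gamigi] → [gamihi]

[gamihi]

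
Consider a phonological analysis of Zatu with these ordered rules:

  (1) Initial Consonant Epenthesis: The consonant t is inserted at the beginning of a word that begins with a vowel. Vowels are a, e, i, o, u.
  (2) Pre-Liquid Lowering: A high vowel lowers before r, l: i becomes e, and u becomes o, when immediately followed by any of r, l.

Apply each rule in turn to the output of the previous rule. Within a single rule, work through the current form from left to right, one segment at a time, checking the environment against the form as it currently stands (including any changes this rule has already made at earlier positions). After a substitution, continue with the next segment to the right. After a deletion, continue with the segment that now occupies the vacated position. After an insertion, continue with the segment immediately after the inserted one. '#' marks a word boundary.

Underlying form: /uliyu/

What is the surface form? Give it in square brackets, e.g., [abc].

(1) Initial Consonant Epenthesis: [uliyu] → [tuliyu]
(2) Pre-Liquid Lowering: [tuliyu] → [toliyu]

[toliyu]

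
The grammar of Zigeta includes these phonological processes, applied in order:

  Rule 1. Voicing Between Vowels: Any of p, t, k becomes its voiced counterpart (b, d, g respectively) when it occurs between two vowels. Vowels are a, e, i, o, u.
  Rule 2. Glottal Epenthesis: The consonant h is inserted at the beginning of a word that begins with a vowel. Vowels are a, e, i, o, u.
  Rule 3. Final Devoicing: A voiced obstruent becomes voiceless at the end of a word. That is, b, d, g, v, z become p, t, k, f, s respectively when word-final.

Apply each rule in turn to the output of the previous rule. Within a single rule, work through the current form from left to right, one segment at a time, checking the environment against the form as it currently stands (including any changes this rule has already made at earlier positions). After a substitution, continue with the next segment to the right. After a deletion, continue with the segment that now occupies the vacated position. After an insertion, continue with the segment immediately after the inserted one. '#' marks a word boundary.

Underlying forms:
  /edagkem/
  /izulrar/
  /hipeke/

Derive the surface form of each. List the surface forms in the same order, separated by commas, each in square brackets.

[hedagkem], [hizulrar], [hibege]

/edagkem/:
  Rule 1 Voicing Between Vowels: no change — [edagkem]
  Rule 2 Glottal Epenthesis: [edagkem] → [hedagkem]
  Rule 3 Final Devoicing: no change — [hedagkem]
/izulrar/:
  Rule 1 Voicing Between Vowels: no change — [izulrar]
  Rule 2 Glottal Epenthesis: [izulrar] → [hizulrar]
  Rule 3 Final Devoicing: no change — [hizulrar]
/hipeke/:
  Rule 1 Voicing Between Vowels: [hipeke] → [hibege]
  Rule 2 Glottal Epenthesis: no change — [hibege]
  Rule 3 Final Devoicing: no change — [hibege]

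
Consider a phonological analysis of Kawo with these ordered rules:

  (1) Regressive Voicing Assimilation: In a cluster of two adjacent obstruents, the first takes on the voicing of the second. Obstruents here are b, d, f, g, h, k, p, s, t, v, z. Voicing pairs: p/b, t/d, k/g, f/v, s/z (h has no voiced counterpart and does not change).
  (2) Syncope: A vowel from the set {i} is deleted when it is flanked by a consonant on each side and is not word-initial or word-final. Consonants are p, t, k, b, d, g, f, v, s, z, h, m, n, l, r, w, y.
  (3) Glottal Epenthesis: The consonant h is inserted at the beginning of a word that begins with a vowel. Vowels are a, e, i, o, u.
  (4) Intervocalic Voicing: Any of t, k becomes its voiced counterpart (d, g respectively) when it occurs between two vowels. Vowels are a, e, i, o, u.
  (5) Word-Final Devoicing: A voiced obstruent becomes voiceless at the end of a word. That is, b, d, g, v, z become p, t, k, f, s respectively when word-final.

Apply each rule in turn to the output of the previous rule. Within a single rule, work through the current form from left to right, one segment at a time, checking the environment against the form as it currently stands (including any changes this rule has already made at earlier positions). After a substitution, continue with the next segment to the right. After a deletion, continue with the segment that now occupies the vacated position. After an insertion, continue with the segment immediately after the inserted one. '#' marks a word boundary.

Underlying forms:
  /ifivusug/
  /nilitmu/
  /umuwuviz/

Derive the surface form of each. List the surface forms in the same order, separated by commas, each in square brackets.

/ifivusug/:
  (1) Regressive Voicing Assimilation: no change — [ifivusug]
  (2) Syncope: [ifivusug] → [ifvusug]
  (3) Glottal Epenthesis: [ifvusug] → [hifvusug]
  (4) Intervocalic Voicing: no change — [hifvusug]
  (5) Word-Final Devoicing: [hifvusug] → [hifvusuk]
/nilitmu/:
  (1) Regressive Voicing Assimilation: no change — [nilitmu]
  (2) Syncope: [nilitmu] → [nltmu]
  (3) Glottal Epenthesis: no change — [nltmu]
  (4) Intervocalic Voicing: no change — [nltmu]
  (5) Word-Final Devoicing: no change — [nltmu]
/umuwuviz/:
  (1) Regressive Voicing Assimilation: no change — [umuwuviz]
  (2) Syncope: [umuwuviz] → [umuwuvz]
  (3) Glottal Epenthesis: [umuwuvz] → [humuwuvz]
  (4) Intervocalic Voicing: no change — [humuwuvz]
  (5) Word-Final Devoicing: [humuwuvz] → [humuwuvs]

[hifvusuk], [nltmu], [humuwuvs]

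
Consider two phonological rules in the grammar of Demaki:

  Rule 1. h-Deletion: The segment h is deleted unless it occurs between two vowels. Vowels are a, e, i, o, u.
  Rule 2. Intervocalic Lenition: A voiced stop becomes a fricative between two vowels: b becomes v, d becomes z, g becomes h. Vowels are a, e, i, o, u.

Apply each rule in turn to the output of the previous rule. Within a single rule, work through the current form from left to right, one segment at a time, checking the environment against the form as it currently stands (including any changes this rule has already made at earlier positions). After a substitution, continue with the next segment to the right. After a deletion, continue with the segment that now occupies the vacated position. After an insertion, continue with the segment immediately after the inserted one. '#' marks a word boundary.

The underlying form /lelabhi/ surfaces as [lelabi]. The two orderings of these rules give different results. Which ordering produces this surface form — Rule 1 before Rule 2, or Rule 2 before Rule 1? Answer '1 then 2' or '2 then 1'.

2 then 1

Order 1 then 2:
  1 h-Deletion: [lelabhi] → [lelabi]
  2 Intervocalic Lenition: [lelabi] → [lelavi]
  result: [lelavi]
Order 2 then 1:
  2 Intervocalic Lenition: no change — [lelabhi]
  1 h-Deletion: [lelabhi] → [lelabi]
  result: [lelabi]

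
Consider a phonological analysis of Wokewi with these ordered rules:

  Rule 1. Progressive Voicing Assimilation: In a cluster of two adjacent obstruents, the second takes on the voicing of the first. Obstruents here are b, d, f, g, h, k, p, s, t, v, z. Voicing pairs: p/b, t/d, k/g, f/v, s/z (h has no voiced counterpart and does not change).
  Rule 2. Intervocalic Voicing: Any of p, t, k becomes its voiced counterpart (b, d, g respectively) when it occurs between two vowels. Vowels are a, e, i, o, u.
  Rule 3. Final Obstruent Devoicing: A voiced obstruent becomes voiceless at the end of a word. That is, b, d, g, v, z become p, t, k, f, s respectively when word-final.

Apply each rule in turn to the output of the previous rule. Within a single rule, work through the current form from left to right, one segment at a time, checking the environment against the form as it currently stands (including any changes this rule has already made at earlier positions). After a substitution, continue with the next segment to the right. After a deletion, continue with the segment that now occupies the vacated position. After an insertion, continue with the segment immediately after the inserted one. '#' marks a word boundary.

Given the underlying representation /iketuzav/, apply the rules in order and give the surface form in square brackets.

[igeduzaf]

Rule 1 Progressive Voicing Assimilation: no change — [iketuzav]
Rule 2 Intervocalic Voicing: [iketuzav] → [igeduzav]
Rule 3 Final Obstruent Devoicing: [igeduzav] → [igeduzaf]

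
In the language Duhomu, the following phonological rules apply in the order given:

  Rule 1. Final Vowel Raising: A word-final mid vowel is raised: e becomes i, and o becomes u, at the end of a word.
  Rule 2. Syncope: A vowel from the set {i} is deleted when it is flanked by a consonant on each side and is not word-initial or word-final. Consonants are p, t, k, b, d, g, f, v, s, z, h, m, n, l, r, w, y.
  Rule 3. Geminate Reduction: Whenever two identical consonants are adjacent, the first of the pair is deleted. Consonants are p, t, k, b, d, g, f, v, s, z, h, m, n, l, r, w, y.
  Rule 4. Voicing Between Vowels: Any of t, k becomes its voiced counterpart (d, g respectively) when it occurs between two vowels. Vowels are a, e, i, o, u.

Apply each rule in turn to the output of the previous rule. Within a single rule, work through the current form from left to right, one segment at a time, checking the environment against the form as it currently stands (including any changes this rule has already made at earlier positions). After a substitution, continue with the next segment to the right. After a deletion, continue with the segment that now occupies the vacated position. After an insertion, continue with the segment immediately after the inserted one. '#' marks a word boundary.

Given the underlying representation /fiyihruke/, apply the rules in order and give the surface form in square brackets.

[fyhrugi]

Rule 1 Final Vowel Raising: [fiyihruke] → [fiyihruki]
Rule 2 Syncope: [fiyihruki] → [fyhruki]
Rule 3 Geminate Reduction: no change — [fyhruki]
Rule 4 Voicing Between Vowels: [fyhruki] → [fyhrugi]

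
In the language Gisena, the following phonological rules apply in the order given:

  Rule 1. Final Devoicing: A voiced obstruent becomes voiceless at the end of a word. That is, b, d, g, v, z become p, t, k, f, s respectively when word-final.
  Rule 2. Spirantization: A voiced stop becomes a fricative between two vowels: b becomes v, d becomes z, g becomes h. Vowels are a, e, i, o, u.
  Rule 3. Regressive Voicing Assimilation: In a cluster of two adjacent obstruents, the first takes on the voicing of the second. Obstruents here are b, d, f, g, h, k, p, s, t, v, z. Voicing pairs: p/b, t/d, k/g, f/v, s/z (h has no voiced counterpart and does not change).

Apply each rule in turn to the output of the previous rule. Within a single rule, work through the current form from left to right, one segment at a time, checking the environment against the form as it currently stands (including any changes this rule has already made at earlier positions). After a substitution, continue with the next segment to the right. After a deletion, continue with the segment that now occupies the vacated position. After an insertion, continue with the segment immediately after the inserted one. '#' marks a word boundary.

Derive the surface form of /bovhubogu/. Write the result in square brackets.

[bofhuvohu]

Rule 1 Final Devoicing: no change — [bovhubogu]
Rule 2 Spirantization: [bovhubogu] → [bovhuvohu]
Rule 3 Regressive Voicing Assimilation: [bovhuvohu] → [bofhuvohu]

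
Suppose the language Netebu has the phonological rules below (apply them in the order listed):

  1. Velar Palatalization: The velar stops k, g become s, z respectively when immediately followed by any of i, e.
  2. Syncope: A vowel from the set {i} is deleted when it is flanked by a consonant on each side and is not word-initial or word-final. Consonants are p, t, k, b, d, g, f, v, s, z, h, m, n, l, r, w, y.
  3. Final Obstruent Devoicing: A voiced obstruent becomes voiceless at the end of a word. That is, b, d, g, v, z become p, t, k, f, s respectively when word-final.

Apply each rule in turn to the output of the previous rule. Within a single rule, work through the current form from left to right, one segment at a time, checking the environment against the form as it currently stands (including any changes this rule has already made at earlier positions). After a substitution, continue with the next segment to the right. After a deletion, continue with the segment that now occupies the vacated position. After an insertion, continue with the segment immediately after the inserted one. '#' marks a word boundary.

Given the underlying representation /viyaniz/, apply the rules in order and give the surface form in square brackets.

1 Velar Palatalization: no change — [viyaniz]
2 Syncope: [viyaniz] → [vyanz]
3 Final Obstruent Devoicing: [vyanz] → [vyans]

[vyans]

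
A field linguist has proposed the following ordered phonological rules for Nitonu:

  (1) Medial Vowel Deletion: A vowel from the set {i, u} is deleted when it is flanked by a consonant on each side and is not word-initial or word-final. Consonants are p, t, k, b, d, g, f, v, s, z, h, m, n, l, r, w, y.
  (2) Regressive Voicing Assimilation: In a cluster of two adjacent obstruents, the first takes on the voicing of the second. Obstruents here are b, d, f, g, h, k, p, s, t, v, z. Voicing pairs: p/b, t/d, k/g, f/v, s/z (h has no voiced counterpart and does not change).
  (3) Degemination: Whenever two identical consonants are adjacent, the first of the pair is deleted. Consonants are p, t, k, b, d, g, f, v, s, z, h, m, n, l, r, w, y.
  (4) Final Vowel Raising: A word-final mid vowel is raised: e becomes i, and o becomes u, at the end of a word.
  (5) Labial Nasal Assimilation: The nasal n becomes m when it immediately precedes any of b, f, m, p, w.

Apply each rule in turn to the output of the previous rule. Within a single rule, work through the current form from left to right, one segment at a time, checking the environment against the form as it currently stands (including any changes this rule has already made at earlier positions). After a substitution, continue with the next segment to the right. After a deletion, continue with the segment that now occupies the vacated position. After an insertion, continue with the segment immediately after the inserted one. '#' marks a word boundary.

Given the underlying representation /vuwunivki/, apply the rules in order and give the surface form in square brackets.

[vwmfki]

(1) Medial Vowel Deletion: [vuwunivki] → [vwnvki]
(2) Regressive Voicing Assimilation: [vwnvki] → [vwnfki]
(3) Degemination: no change — [vwnfki]
(4) Final Vowel Raising: no change — [vwnfki]
(5) Labial Nasal Assimilation: [vwnfki] → [vwmfki]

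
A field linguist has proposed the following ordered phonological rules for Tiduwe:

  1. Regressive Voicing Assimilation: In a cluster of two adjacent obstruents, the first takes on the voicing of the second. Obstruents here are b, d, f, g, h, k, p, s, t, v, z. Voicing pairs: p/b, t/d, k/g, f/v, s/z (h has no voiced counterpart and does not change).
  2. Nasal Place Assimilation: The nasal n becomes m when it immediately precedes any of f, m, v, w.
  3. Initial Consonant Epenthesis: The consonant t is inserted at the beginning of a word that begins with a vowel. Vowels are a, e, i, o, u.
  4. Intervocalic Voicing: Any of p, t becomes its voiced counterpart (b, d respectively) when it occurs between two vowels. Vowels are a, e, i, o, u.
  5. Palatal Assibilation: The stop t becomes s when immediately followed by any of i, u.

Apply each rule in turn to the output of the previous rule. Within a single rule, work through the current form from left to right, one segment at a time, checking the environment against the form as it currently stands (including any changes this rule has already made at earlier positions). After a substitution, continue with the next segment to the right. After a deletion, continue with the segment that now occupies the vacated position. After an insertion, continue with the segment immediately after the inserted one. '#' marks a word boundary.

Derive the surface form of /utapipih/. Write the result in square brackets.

[sudabibih]

1 Regressive Voicing Assimilation: no change — [utapipih]
2 Nasal Place Assimilation: no change — [utapipih]
3 Initial Consonant Epenthesis: [utapipih] → [tutapipih]
4 Intervocalic Voicing: [tutapipih] → [tudabibih]
5 Palatal Assibilation: [tudabibih] → [sudabibih]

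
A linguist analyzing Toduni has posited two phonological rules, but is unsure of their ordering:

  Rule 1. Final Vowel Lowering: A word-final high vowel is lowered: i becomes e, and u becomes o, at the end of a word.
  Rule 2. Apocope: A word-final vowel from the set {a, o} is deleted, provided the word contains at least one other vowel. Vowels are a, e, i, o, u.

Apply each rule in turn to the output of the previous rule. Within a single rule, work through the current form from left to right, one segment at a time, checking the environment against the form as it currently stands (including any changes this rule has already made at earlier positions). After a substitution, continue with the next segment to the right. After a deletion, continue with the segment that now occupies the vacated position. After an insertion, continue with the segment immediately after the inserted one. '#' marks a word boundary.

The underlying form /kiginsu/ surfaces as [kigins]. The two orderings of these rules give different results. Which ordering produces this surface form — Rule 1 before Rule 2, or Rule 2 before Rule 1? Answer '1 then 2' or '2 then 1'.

1 then 2

Order 1 then 2:
  1 Final Vowel Lowering: [kiginsu] → [kiginso]
  2 Apocope: [kiginso] → [kigins]
  result: [kigins]
Order 2 then 1:
  2 Apocope: no change — [kiginsu]
  1 Final Vowel Lowering: [kiginsu] → [kiginso]
  result: [kiginso]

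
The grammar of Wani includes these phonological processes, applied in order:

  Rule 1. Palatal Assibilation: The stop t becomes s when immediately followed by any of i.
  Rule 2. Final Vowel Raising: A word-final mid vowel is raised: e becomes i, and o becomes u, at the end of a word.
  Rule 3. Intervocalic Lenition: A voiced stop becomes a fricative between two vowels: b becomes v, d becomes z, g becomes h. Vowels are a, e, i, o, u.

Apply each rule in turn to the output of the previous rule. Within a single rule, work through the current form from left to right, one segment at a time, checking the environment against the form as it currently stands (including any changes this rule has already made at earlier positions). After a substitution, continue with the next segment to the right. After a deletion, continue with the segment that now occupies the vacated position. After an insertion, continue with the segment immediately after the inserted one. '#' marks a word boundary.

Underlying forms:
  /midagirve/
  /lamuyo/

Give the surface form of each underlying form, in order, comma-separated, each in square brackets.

[mizahirvi], [lamuyu]

/midagirve/:
  Rule 1 Palatal Assibilation: no change — [midagirve]
  Rule 2 Final Vowel Raising: [midagirve] → [midagirvi]
  Rule 3 Intervocalic Lenition: [midagirvi] → [mizahirvi]
/lamuyo/:
  Rule 1 Palatal Assibilation: no change — [lamuyo]
  Rule 2 Final Vowel Raising: [lamuyo] → [lamuyu]
  Rule 3 Intervocalic Lenition: no change — [lamuyu]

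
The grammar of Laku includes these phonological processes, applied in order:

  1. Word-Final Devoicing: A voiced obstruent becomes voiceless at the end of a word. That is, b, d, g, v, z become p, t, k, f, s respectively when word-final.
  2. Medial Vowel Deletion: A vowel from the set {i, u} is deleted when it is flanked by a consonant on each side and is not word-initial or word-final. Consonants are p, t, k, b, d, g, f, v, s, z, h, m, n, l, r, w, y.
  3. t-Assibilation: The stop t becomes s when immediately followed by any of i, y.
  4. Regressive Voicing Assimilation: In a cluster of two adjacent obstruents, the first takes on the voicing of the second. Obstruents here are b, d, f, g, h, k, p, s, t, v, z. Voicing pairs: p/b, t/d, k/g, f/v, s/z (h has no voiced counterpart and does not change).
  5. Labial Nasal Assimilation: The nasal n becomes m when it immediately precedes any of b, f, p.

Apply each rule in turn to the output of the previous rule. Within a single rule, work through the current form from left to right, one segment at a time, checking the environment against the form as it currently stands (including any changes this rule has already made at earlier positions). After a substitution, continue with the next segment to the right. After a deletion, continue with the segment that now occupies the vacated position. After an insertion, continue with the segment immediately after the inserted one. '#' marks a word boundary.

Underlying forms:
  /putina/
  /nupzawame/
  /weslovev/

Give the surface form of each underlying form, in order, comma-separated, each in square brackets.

/putina/:
  1 Word-Final Devoicing: no change — [putina]
  2 Medial Vowel Deletion: [putina] → [ptna]
  3 t-Assibilation: no change — [ptna]
  4 Regressive Voicing Assimilation: no change — [ptna]
  5 Labial Nasal Assimilation: no change — [ptna]
/nupzawame/:
  1 Word-Final Devoicing: no change — [nupzawame]
  2 Medial Vowel Deletion: [nupzawame] → [npzawame]
  3 t-Assibilation: no change — [npzawame]
  4 Regressive Voicing Assimilation: [npzawame] → [nbzawame]
  5 Labial Nasal Assimilation: [nbzawame] → [mbzawame]
/weslovev/:
  1 Word-Final Devoicing: [weslovev] → [weslovef]
  2 Medial Vowel Deletion: no change — [weslovef]
  3 t-Assibilation: no change — [weslovef]
  4 Regressive Voicing Assimilation: no change — [weslovef]
  5 Labial Nasal Assimilation: no change — [weslovef]

[ptna], [mbzawame], [weslovef]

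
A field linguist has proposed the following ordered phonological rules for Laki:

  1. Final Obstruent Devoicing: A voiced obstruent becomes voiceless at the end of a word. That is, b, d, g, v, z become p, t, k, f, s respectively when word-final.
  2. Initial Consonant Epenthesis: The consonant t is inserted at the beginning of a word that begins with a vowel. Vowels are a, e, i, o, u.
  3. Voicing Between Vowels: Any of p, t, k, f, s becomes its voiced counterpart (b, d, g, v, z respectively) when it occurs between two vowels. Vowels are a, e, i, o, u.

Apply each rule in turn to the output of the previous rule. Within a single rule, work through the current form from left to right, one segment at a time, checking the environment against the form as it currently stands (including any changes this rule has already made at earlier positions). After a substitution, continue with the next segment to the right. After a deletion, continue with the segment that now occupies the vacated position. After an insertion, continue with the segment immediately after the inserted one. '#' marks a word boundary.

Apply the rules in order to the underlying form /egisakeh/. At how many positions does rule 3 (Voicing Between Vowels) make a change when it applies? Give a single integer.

2

1 Final Obstruent Devoicing: no change — [egisakeh]
2 Initial Consonant Epenthesis: [egisakeh] → [tegisakeh]
3 Voicing Between Vowels: [tegisakeh] → [tegizageh]
Rule 3 changed 2 position(s).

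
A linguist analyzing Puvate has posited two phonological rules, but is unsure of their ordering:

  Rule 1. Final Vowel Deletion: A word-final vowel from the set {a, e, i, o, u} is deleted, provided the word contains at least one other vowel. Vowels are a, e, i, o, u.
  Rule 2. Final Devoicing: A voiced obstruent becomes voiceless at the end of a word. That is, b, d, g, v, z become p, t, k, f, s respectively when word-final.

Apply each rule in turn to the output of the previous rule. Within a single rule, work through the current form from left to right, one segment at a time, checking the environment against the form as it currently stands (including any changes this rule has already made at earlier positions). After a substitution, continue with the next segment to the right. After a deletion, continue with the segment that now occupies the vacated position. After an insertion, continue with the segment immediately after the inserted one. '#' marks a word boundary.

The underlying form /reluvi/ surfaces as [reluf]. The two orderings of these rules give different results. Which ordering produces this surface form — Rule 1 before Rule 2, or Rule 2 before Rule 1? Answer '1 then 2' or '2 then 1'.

Order 1 then 2:
  1 Final Vowel Deletion: [reluvi] → [reluv]
  2 Final Devoicing: [reluv] → [reluf]
  result: [reluf]
Order 2 then 1:
  2 Final Devoicing: no change — [reluvi]
  1 Final Vowel Deletion: [reluvi] → [reluv]
  result: [reluv]

1 then 2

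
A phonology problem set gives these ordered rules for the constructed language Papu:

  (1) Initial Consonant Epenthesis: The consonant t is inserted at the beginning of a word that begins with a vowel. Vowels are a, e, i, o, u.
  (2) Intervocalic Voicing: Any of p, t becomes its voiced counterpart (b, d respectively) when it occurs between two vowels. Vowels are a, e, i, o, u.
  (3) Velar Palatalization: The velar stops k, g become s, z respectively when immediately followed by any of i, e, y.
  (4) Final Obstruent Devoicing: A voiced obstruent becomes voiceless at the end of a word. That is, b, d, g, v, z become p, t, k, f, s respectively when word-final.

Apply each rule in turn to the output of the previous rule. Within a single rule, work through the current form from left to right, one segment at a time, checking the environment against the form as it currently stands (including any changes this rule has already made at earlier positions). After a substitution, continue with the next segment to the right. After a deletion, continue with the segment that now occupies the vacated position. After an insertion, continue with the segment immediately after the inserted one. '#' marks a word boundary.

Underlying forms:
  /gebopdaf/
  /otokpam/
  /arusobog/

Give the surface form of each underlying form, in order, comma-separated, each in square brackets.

[zebopdaf], [todokpam], [tarusobok]

/gebopdaf/:
  (1) Initial Consonant Epenthesis: no change — [gebopdaf]
  (2) Intervocalic Voicing: no change — [gebopdaf]
  (3) Velar Palatalization: [gebopdaf] → [zebopdaf]
  (4) Final Obstruent Devoicing: no change — [zebopdaf]
/otokpam/:
  (1) Initial Consonant Epenthesis: [otokpam] → [totokpam]
  (2) Intervocalic Voicing: [totokpam] → [todokpam]
  (3) Velar Palatalization: no change — [todokpam]
  (4) Final Obstruent Devoicing: no change — [todokpam]
/arusobog/:
  (1) Initial Consonant Epenthesis: [arusobog] → [tarusobog]
  (2) Intervocalic Voicing: no change — [tarusobog]
  (3) Velar Palatalization: no change — [tarusobog]
  (4) Final Obstruent Devoicing: [tarusobog] → [tarusobok]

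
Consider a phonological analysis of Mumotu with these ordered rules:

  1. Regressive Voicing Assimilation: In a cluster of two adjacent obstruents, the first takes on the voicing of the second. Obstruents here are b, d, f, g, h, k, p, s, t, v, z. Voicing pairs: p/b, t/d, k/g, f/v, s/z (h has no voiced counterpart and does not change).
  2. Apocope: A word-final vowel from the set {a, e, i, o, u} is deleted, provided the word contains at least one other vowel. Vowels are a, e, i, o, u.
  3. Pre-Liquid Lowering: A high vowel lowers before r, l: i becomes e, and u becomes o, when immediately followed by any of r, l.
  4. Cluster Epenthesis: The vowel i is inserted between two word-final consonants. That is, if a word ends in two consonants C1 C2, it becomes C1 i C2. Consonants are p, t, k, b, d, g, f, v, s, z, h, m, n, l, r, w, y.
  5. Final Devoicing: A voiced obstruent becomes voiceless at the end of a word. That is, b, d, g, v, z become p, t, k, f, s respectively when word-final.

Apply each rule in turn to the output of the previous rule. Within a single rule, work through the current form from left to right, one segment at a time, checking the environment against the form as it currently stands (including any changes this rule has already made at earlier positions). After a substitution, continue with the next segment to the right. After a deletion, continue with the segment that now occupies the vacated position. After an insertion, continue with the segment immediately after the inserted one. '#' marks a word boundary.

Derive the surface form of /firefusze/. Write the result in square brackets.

[ferefuzis]

1 Regressive Voicing Assimilation: [firefusze] → [firefuzze]
2 Apocope: [firefuzze] → [firefuzz]
3 Pre-Liquid Lowering: [firefuzz] → [ferefuzz]
4 Cluster Epenthesis: [ferefuzz] → [ferefuziz]
5 Final Devoicing: [ferefuziz] → [ferefuzis]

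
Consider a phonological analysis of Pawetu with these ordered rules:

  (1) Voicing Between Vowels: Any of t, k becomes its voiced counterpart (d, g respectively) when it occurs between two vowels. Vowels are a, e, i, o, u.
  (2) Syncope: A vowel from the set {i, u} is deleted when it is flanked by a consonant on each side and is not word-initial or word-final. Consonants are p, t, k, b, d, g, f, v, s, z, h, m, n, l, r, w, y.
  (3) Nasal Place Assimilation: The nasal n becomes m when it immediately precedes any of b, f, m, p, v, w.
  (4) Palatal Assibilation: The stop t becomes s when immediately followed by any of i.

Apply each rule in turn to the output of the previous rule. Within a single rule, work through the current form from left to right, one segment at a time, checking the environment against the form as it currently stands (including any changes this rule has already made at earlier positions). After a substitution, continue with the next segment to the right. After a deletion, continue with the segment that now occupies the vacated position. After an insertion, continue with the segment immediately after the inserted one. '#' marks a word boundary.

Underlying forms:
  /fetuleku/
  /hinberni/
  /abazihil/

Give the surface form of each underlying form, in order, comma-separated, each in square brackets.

/fetuleku/:
  (1) Voicing Between Vowels: [fetuleku] → [fedulegu]
  (2) Syncope: [fedulegu] → [fedlegu]
  (3) Nasal Place Assimilation: no change — [fedlegu]
  (4) Palatal Assibilation: no change — [fedlegu]
/hinberni/:
  (1) Voicing Between Vowels: no change — [hinberni]
  (2) Syncope: [hinberni] → [hnberni]
  (3) Nasal Place Assimilation: [hnberni] → [hmberni]
  (4) Palatal Assibilation: no change — [hmberni]
/abazihil/:
  (1) Voicing Between Vowels: no change — [abazihil]
  (2) Syncope: [abazihil] → [abazhl]
  (3) Nasal Place Assimilation: no change — [abazhl]
  (4) Palatal Assibilation: no change — [abazhl]

[fedlegu], [hmberni], [abazhl]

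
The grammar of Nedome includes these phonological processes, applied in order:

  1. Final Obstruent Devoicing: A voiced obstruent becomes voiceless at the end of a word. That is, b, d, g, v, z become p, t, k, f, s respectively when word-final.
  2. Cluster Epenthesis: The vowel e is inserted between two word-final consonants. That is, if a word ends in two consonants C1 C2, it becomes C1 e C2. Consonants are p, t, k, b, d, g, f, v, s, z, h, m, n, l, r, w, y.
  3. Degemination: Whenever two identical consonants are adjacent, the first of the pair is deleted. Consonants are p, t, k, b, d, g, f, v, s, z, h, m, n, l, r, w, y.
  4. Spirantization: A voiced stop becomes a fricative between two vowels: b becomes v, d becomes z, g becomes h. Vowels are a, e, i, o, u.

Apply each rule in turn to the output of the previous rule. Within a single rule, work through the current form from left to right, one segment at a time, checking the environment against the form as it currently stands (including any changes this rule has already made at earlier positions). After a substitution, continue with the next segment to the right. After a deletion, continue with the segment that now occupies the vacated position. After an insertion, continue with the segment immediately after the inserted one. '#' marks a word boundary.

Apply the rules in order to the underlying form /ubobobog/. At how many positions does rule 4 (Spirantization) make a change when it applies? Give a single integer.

3

1 Final Obstruent Devoicing: [ubobobog] → [ubobobok]
2 Cluster Epenthesis: no change — [ubobobok]
3 Degemination: no change — [ubobobok]
4 Spirantization: [ubobobok] → [uvovovok]
Rule 4 changed 3 position(s).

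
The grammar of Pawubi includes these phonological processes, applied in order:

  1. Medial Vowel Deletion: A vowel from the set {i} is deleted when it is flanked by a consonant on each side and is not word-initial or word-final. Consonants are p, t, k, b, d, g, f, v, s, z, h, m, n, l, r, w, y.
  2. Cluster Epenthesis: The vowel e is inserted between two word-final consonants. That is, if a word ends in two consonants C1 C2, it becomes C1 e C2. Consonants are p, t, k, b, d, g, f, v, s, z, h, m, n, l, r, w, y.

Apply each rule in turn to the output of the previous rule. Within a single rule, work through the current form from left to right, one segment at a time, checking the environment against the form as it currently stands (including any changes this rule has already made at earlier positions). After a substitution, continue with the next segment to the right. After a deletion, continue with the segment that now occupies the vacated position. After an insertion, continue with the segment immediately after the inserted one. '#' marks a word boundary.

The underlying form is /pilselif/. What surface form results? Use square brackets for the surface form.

1 Medial Vowel Deletion: [pilselif] → [plself]
2 Cluster Epenthesis: [plself] → [plselef]

[plselef]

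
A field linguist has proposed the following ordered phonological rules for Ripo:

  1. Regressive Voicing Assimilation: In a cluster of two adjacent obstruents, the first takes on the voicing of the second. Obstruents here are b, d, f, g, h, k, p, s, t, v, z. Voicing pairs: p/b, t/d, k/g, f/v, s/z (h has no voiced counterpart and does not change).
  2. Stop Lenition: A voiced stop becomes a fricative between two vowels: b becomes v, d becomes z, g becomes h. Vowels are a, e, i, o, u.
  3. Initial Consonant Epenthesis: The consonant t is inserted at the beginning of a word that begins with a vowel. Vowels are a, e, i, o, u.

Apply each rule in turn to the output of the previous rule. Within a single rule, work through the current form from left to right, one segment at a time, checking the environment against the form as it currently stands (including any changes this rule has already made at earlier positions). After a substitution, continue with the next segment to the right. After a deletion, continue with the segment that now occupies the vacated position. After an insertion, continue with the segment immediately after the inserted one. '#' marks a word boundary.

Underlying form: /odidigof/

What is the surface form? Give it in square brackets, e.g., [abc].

1 Regressive Voicing Assimilation: no change — [odidigof]
2 Stop Lenition: [odidigof] → [ozizihof]
3 Initial Consonant Epenthesis: [ozizihof] → [tozizihof]

[tozizihof]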